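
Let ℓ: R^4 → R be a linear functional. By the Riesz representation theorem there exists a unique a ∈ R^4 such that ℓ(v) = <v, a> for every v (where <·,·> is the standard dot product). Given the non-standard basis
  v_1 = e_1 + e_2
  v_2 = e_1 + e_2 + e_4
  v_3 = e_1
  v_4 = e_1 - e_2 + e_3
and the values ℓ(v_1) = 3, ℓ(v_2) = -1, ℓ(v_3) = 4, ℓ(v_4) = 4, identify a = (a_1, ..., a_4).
a = (4, -1, -1, -4)

Write a = (a_1, ..., a_4) in the standard basis. For each basis vector v_i, ℓ(v_i) = <v_i, a> is a linear equation in the a_j's. Collect the n equations into a matrix system V a = ℓ, where row i of V is v_i (expressed in the standard basis). Since V is invertible (lower-triangular with 1s on the diagonal, up to permutation), solve by back-substitution:
  V =
[[1, 1, 0, 0],
 [1, 1, 0, 1],
 [1, 0, 0, 0],
 [1, -1, 1, 0]]
  V a = (3, -1, 4, 4)
Solving gives a = (4, -1, -1, -4).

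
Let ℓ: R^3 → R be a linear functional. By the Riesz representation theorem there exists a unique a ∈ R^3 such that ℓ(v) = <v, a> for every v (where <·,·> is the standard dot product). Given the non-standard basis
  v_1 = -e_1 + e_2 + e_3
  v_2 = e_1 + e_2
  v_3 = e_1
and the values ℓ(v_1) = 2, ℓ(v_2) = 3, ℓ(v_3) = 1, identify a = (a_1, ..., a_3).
a = (1, 2, 1)

Write a = (a_1, ..., a_3) in the standard basis. For each basis vector v_i, ℓ(v_i) = <v_i, a> is a linear equation in the a_j's. Collect the n equations into a matrix system V a = ℓ, where row i of V is v_i (expressed in the standard basis). Since V is invertible (lower-triangular with 1s on the diagonal, up to permutation), solve by back-substitution:
  V =
[[-1, 1, 1],
 [1, 1, 0],
 [1, 0, 0]]
  V a = (2, 3, 1)
Solving gives a = (1, 2, 1).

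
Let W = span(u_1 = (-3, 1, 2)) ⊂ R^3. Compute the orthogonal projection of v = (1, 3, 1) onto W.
proj_W(v) = (-3/7, 1/7, 2/7)

Set up U = [u_1 | ... | u_1] ∈ R^(3×1). The projector onto W = col(U) is P = U (U^T U)^(-1) U^T.
Compute U^T U =
  [14],
and U^T v = (2).
Solve U^T U · c = U^T v for the coefficients: c = (1/7). The projection is proj_W(v) = U c.
Check: (v - proj_W(v)) · u_1 = 0  (should be 0).
Result: proj_W(v) = (-3/7, 1/7, 2/7).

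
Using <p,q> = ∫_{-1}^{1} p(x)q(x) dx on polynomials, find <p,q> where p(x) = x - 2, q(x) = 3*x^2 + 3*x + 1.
<p,q> = -6

Expand the product: p(x)·q(x) = 3*x^3 - 3*x^2 - 5*x - 2.
∫_{-1}^{1} of each monomial x^k gives [2/(k+1) if k even, 0 if k odd]. Integrating term-by-term (or equivalently evaluating the antiderivative F(x) = 3*x^4/4 - x^3 - 5*x^2/2 - 2*x at the endpoints):
  F(1) − F(−1) = -19/4 − (5/4) = -6.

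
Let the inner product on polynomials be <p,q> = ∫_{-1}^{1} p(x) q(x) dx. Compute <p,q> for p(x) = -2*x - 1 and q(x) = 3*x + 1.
<p,q> = -6

Expand the product: p(x)·q(x) = -6*x^2 - 5*x - 1.
∫_{-1}^{1} of each monomial x^k gives [2/(k+1) if k even, 0 if k odd]. Integrating term-by-term (or equivalently evaluating the antiderivative F(x) = -2*x^3 - 5*x^2/2 - x at the endpoints):
  F(1) − F(−1) = -11/2 − (1/2) = -6.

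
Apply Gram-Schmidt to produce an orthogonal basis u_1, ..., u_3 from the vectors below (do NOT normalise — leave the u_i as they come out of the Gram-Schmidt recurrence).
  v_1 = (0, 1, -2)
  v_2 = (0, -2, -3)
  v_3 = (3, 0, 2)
Orthogonal basis:
  u_1 = (0, 1, -2)
  u_2 = (0, -14/5, -7/5)
  u_3 = (3, 0, 0)

Apply the Gram-Schmidt recurrence
  u_1 = v_1
  u_i = v_i − Σ_{j<i} ((v_i · u_j) / (u_j · u_j)) · u_j.

Step by step this gives:
  u_1 = (0, 1, -2)
  u_2 = (0, -14/5, -7/5)
  u_3 = (3, 0, 0)

Orthogonality check:
  u_2 · u_1 = 0 (should be 0)
  u_3 · u_1 = 0 (should be 0)
  u_3 · u_2 = 0 (should be 0)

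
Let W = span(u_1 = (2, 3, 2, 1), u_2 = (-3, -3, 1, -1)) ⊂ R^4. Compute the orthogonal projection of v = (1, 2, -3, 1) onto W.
proj_W(v) = (83/41, 105/82, -109/41, 35/82)

Set up U = [u_1 | ... | u_2] ∈ R^(4×2). The projector onto W = col(U) is P = U (U^T U)^(-1) U^T.
Compute U^T U =
  [18, -14]
  [-14, 20],
and U^T v = (3, -13).
Solve U^T U · c = U^T v for the coefficients: c = (-61/82, -48/41). The projection is proj_W(v) = U c.
Check: (v - proj_W(v)) · u_1 = 0  (should be 0).
Check: (v - proj_W(v)) · u_2 = 0  (should be 0).
Result: proj_W(v) = (83/41, 105/82, -109/41, 35/82).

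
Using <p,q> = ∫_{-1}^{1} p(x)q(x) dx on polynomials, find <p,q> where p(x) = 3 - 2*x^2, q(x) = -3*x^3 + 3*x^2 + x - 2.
<p,q> = -86/15

Expand the product: p(x)·q(x) = 6*x^5 - 6*x^4 - 11*x^3 + 13*x^2 + 3*x - 6.
∫_{-1}^{1} of each monomial x^k gives [2/(k+1) if k even, 0 if k odd]. Integrating term-by-term (or equivalently evaluating the antiderivative F(x) = x^6 - 6*x^5/5 - 11*x^4/4 + 13*x^3/3 + 3*x^2/2 - 6*x at the endpoints):
  F(1) − F(−1) = -187/60 − (157/60) = -86/15.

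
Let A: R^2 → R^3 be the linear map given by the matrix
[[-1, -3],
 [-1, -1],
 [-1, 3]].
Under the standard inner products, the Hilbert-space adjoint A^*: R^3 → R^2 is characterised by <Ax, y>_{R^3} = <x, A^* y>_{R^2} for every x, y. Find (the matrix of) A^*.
A^* = A^T =
[[-1, -1, -1],
 [-3, -1, 3]]

For real matrices with standard dot products, the defining identity <Ax, y> = <x, A^* y> gives (Ax)^T y = x^T (A^*) y, i.e. x^T A^T y = x^T (A^*) y. Since this holds for all x, y, we must have A^* = A^T. Therefore
A^* =
[[-1, -1, -1],
 [-3, -1, 3]].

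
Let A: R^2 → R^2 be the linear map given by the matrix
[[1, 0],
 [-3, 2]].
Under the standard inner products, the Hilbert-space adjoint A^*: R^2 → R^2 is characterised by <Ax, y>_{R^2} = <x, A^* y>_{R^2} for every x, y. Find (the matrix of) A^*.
A^* = A^T =
[[1, -3],
 [0, 2]]

For real matrices with standard dot products, the defining identity <Ax, y> = <x, A^* y> gives (Ax)^T y = x^T (A^*) y, i.e. x^T A^T y = x^T (A^*) y. Since this holds for all x, y, we must have A^* = A^T. Therefore
A^* =
[[1, -3],
 [0, 2]].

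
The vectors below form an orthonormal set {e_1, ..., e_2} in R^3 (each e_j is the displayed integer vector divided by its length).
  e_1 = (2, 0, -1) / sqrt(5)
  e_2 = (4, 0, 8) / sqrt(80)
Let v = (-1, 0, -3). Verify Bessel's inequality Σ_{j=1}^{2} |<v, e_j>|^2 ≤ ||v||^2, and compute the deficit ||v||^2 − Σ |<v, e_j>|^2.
Σ |<v, e_j>|^2 = 10; ||v||^2 = 10; deficit = 0

Write each e_j = u_j / sqrt(<u_j, u_j>) where u_j is the displayed integer vector. Then <v, e_j> = <v, u_j> / sqrt(<u_j, u_j>), so |<v, e_j>|^2 = <v, u_j>^2 / <u_j, u_j>.
Coefficients: <v, e_1> = 1/sqrt(5), <v, e_2> = -28/sqrt(80).
Square and sum: Σ |<v, e_j>|^2 = 10.
Compute ||v||^2 = v·v = 10.
Deficit = 10 − 10 = 0 ≥ 0, confirming Bessel's inequality. (The deficit equals ||v − Σ <v,e_j> e_j||^2, the squared distance from v to span{e_j}.)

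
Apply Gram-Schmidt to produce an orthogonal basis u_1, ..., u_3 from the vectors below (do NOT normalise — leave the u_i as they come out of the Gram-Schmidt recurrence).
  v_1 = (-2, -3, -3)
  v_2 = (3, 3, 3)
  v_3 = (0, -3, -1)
Orthogonal basis:
  u_1 = (-2, -3, -3)
  u_2 = (9/11, -3/11, -3/11)
  u_3 = (0, -1, 1)

Apply the Gram-Schmidt recurrence
  u_1 = v_1
  u_i = v_i − Σ_{j<i} ((v_i · u_j) / (u_j · u_j)) · u_j.

Step by step this gives:
  u_1 = (-2, -3, -3)
  u_2 = (9/11, -3/11, -3/11)
  u_3 = (0, -1, 1)

Orthogonality check:
  u_2 · u_1 = 0 (should be 0)
  u_3 · u_1 = 0 (should be 0)
  u_3 · u_2 = 0 (should be 0)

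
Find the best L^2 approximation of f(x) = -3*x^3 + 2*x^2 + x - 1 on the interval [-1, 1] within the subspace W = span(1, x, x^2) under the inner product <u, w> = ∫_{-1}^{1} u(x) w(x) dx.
g(x) = 2*x^2 - 4*x/5 - 1

The best approximation g ∈ W is the orthogonal projection of f onto W. Writing g = a_0 + a_1 x + a_2 x^2, the coefficients solve the normal equations G · a = b where
  G_{ij} = <φ_i, φ_j> and b_i = <f, φ_i>, with φ_0 = 1, φ_1 = x, φ_2 = x^2.
G =
  [2, 0, 2/3]
  [0, 2/3, 0]
  [2/3, 0, 2/5],
b = (-2/3, -8/15, 2/15).
Solving gives a_0 = -1, a_1 = -4/5, a_2 = 2, so
  g(x) = 2*x^2 - 4*x/5 - 1.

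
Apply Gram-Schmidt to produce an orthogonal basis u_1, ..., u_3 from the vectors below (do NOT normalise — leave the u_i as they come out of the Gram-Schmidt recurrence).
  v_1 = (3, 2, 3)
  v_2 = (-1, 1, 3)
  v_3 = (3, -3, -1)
Orthogonal basis:
  u_1 = (3, 2, 3)
  u_2 = (-23/11, 3/11, 21/11)
  u_3 = (60/89, -240/89, 100/89)

Apply the Gram-Schmidt recurrence
  u_1 = v_1
  u_i = v_i − Σ_{j<i} ((v_i · u_j) / (u_j · u_j)) · u_j.

Step by step this gives:
  u_1 = (3, 2, 3)
  u_2 = (-23/11, 3/11, 21/11)
  u_3 = (60/89, -240/89, 100/89)

Orthogonality check:
  u_2 · u_1 = 0 (should be 0)
  u_3 · u_1 = 0 (should be 0)
  u_3 · u_2 = 0 (should be 0)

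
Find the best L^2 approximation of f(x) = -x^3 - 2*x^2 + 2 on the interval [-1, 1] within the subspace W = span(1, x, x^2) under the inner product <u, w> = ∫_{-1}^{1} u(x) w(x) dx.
g(x) = -2*x^2 - 3*x/5 + 2

The best approximation g ∈ W is the orthogonal projection of f onto W. Writing g = a_0 + a_1 x + a_2 x^2, the coefficients solve the normal equations G · a = b where
  G_{ij} = <φ_i, φ_j> and b_i = <f, φ_i>, with φ_0 = 1, φ_1 = x, φ_2 = x^2.
G =
  [2, 0, 2/3]
  [0, 2/3, 0]
  [2/3, 0, 2/5],
b = (8/3, -2/5, 8/15).
Solving gives a_0 = 2, a_1 = -3/5, a_2 = -2, so
  g(x) = -2*x^2 - 3*x/5 + 2.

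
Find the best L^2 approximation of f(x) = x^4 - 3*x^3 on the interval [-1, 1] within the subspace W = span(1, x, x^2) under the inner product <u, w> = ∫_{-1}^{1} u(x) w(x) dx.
g(x) = 6*x^2/7 - 9*x/5 - 3/35

The best approximation g ∈ W is the orthogonal projection of f onto W. Writing g = a_0 + a_1 x + a_2 x^2, the coefficients solve the normal equations G · a = b where
  G_{ij} = <φ_i, φ_j> and b_i = <f, φ_i>, with φ_0 = 1, φ_1 = x, φ_2 = x^2.
G =
  [2, 0, 2/3]
  [0, 2/3, 0]
  [2/3, 0, 2/5],
b = (2/5, -6/5, 2/7).
Solving gives a_0 = -3/35, a_1 = -9/5, a_2 = 6/7, so
  g(x) = 6*x^2/7 - 9*x/5 - 3/35.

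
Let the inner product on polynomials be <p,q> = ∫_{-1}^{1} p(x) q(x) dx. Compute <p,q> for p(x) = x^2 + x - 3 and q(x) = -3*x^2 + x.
<p,q> = 82/15

Expand the product: p(x)·q(x) = -3*x^4 - 2*x^3 + 10*x^2 - 3*x.
∫_{-1}^{1} of each monomial x^k gives [2/(k+1) if k even, 0 if k odd]. Integrating term-by-term (or equivalently evaluating the antiderivative F(x) = -3*x^5/5 - x^4/2 + 10*x^3/3 - 3*x^2/2 at the endpoints):
  F(1) − F(−1) = 11/15 − (-71/15) = 82/15.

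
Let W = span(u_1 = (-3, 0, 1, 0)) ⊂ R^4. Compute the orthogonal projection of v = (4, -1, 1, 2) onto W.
proj_W(v) = (33/10, 0, -11/10, 0)

Set up U = [u_1 | ... | u_1] ∈ R^(4×1). The projector onto W = col(U) is P = U (U^T U)^(-1) U^T.
Compute U^T U =
  [10],
and U^T v = (-11).
Solve U^T U · c = U^T v for the coefficients: c = (-11/10). The projection is proj_W(v) = U c.
Check: (v - proj_W(v)) · u_1 = 0  (should be 0).
Result: proj_W(v) = (33/10, 0, -11/10, 0).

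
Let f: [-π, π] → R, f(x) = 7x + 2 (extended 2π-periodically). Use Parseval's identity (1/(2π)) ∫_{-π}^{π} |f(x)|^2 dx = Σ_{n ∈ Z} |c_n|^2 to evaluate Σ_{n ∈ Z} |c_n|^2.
Σ |c_n|^2 = 49π^2/3 + 4

Expand and integrate term by term over [-π, π]:
  ∫ (7x)^2 dx = 49·(2π^3/3); ∫ 2·7·(2)·x dx = 0 (odd integrand); ∫ 2^2 dx = 4·2π.
So (1/(2π)) ∫_{-π}^{π} (7x + 2)^2 dx = 49π^2/3 + 4 = 49π^2/3 + 4.
Parseval ⇒ Σ |c_n|^2 = 49π^2/3 + 4.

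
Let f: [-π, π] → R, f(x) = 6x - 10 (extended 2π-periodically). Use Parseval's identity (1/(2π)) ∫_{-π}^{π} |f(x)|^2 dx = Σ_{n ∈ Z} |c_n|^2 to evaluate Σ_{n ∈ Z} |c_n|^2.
Σ |c_n|^2 = 12π^2 + 100

Expand and integrate term by term over [-π, π]:
  ∫ (6x)^2 dx = 36·(2π^3/3); ∫ 2·6·(-10)·x dx = 0 (odd integrand); ∫ (-10)^2 dx = 100·2π.
So (1/(2π)) ∫_{-π}^{π} (6x - 10)^2 dx = 36π^2/3 + 100 = 12π^2 + 100.
Parseval ⇒ Σ |c_n|^2 = 12π^2 + 100.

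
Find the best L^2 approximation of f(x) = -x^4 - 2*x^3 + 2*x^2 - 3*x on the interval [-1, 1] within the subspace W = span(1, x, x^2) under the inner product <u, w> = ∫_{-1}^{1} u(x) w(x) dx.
g(x) = 8*x^2/7 - 21*x/5 + 3/35

The best approximation g ∈ W is the orthogonal projection of f onto W. Writing g = a_0 + a_1 x + a_2 x^2, the coefficients solve the normal equations G · a = b where
  G_{ij} = <φ_i, φ_j> and b_i = <f, φ_i>, with φ_0 = 1, φ_1 = x, φ_2 = x^2.
G =
  [2, 0, 2/3]
  [0, 2/3, 0]
  [2/3, 0, 2/5],
b = (14/15, -14/5, 18/35).
Solving gives a_0 = 3/35, a_1 = -21/5, a_2 = 8/7, so
  g(x) = 8*x^2/7 - 21*x/5 + 3/35.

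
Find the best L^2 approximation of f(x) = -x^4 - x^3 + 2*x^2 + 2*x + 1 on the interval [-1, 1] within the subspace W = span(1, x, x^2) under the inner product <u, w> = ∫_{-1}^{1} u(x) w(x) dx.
g(x) = 8*x^2/7 + 7*x/5 + 38/35

The best approximation g ∈ W is the orthogonal projection of f onto W. Writing g = a_0 + a_1 x + a_2 x^2, the coefficients solve the normal equations G · a = b where
  G_{ij} = <φ_i, φ_j> and b_i = <f, φ_i>, with φ_0 = 1, φ_1 = x, φ_2 = x^2.
G =
  [2, 0, 2/3]
  [0, 2/3, 0]
  [2/3, 0, 2/5],
b = (44/15, 14/15, 124/105).
Solving gives a_0 = 38/35, a_1 = 7/5, a_2 = 8/7, so
  g(x) = 8*x^2/7 + 7*x/5 + 38/35.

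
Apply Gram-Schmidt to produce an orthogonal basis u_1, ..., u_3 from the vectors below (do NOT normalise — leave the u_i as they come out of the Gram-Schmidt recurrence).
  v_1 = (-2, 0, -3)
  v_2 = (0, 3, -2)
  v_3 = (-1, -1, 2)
Orthogonal basis:
  u_1 = (-2, 0, -3)
  u_2 = (12/13, 3, -8/13)
  u_3 = (-153/133, 68/133, 102/133)

Apply the Gram-Schmidt recurrence
  u_1 = v_1
  u_i = v_i − Σ_{j<i} ((v_i · u_j) / (u_j · u_j)) · u_j.

Step by step this gives:
  u_1 = (-2, 0, -3)
  u_2 = (12/13, 3, -8/13)
  u_3 = (-153/133, 68/133, 102/133)

Orthogonality check:
  u_2 · u_1 = 0 (should be 0)
  u_3 · u_1 = 0 (should be 0)
  u_3 · u_2 = 0 (should be 0)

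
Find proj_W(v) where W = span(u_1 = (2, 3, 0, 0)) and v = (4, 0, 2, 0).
proj_W(v) = (16/13, 24/13, 0, 0)

Set up U = [u_1 | ... | u_1] ∈ R^(4×1). The projector onto W = col(U) is P = U (U^T U)^(-1) U^T.
Compute U^T U =
  [13],
and U^T v = (8).
Solve U^T U · c = U^T v for the coefficients: c = (8/13). The projection is proj_W(v) = U c.
Check: (v - proj_W(v)) · u_1 = 0  (should be 0).
Result: proj_W(v) = (16/13, 24/13, 0, 0).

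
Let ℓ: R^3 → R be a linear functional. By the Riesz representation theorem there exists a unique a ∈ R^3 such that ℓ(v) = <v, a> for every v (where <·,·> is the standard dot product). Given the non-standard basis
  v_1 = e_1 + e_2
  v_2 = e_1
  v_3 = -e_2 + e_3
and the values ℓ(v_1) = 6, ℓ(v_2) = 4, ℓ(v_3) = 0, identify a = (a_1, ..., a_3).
a = (4, 2, 2)

Write a = (a_1, ..., a_3) in the standard basis. For each basis vector v_i, ℓ(v_i) = <v_i, a> is a linear equation in the a_j's. Collect the n equations into a matrix system V a = ℓ, where row i of V is v_i (expressed in the standard basis). Since V is invertible (lower-triangular with 1s on the diagonal, up to permutation), solve by back-substitution:
  V =
[[1, 1, 0],
 [1, 0, 0],
 [0, -1, 1]]
  V a = (6, 4, 0)
Solving gives a = (4, 2, 2).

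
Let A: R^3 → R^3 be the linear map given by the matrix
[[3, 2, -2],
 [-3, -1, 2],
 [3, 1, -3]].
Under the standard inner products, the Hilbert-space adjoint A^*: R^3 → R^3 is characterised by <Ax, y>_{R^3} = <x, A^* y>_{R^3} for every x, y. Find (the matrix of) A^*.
A^* = A^T =
[[3, -3, 3],
 [2, -1, 1],
 [-2, 2, -3]]

For real matrices with standard dot products, the defining identity <Ax, y> = <x, A^* y> gives (Ax)^T y = x^T (A^*) y, i.e. x^T A^T y = x^T (A^*) y. Since this holds for all x, y, we must have A^* = A^T. Therefore
A^* =
[[3, -3, 3],
 [2, -1, 1],
 [-2, 2, -3]].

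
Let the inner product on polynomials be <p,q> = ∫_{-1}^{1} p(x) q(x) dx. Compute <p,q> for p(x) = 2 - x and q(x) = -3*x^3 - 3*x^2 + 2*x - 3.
<p,q> = -242/15

Expand the product: p(x)·q(x) = 3*x^4 - 3*x^3 - 8*x^2 + 7*x - 6.
∫_{-1}^{1} of each monomial x^k gives [2/(k+1) if k even, 0 if k odd]. Integrating term-by-term (or equivalently evaluating the antiderivative F(x) = 3*x^5/5 - 3*x^4/4 - 8*x^3/3 + 7*x^2/2 - 6*x at the endpoints):
  F(1) − F(−1) = -319/60 − (649/60) = -242/15.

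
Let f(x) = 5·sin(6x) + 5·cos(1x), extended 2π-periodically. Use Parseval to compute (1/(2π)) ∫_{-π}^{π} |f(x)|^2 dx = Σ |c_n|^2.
Σ |c_n|^2 = 25

Expand |f|^2 and use orthogonality of {sin(nx), cos(mx)} on [-π, π]:
  ∫_{-π}^{π} sin(nx)^2 dx = π, ∫ cos(mx)^2 dx = π, and cross terms integrate to 0.
So ∫_{-π}^{π} f(x)^2 dx = 5^2 · π + 5^2 · π = (25 + 25)π.
Divide by 2π: (25 + 25)/2 = 25.
By Parseval, this equals Σ |c_n|^2.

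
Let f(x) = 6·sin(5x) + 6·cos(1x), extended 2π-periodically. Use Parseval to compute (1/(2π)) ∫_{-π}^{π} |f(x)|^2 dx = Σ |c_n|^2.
Σ |c_n|^2 = 36

Expand |f|^2 and use orthogonality of {sin(nx), cos(mx)} on [-π, π]:
  ∫_{-π}^{π} sin(nx)^2 dx = π, ∫ cos(mx)^2 dx = π, and cross terms integrate to 0.
So ∫_{-π}^{π} f(x)^2 dx = 6^2 · π + 6^2 · π = (36 + 36)π.
Divide by 2π: (36 + 36)/2 = 36.
By Parseval, this equals Σ |c_n|^2.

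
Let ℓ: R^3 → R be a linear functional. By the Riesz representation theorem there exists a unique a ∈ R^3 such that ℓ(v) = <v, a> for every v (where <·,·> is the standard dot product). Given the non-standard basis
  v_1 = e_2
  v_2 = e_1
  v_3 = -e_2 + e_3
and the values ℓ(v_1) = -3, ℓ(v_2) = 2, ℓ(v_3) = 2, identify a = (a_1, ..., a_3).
a = (2, -3, -1)

Write a = (a_1, ..., a_3) in the standard basis. For each basis vector v_i, ℓ(v_i) = <v_i, a> is a linear equation in the a_j's. Collect the n equations into a matrix system V a = ℓ, where row i of V is v_i (expressed in the standard basis). Since V is invertible (lower-triangular with 1s on the diagonal, up to permutation), solve by back-substitution:
  V =
[[0, 1, 0],
 [1, 0, 0],
 [0, -1, 1]]
  V a = (-3, 2, 2)
Solving gives a = (2, -3, -1).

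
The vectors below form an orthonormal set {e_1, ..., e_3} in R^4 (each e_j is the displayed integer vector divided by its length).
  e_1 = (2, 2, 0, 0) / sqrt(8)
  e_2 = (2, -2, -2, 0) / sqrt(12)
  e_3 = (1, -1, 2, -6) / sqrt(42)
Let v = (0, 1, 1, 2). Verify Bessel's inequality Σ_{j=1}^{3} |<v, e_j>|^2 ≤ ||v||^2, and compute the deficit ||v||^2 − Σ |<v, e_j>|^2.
Σ |<v, e_j>|^2 = 33/7; ||v||^2 = 6; deficit = 9/7

Write each e_j = u_j / sqrt(<u_j, u_j>) where u_j is the displayed integer vector. Then <v, e_j> = <v, u_j> / sqrt(<u_j, u_j>), so |<v, e_j>|^2 = <v, u_j>^2 / <u_j, u_j>.
Coefficients: <v, e_1> = 2/sqrt(8), <v, e_2> = -4/sqrt(12), <v, e_3> = -11/sqrt(42).
Square and sum: Σ |<v, e_j>|^2 = 33/7.
Compute ||v||^2 = v·v = 6.
Deficit = 6 − 33/7 = 9/7 ≥ 0, confirming Bessel's inequality. (The deficit equals ||v − Σ <v,e_j> e_j||^2, the squared distance from v to span{e_j}.)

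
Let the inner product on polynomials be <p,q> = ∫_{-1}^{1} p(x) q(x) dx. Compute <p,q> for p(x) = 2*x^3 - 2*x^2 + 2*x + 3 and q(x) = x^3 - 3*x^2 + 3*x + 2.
<p,q> = 1418/105

Expand the product: p(x)·q(x) = 2*x^6 - 8*x^5 + 14*x^4 - 5*x^3 - 7*x^2 + 13*x + 6.
∫_{-1}^{1} of each monomial x^k gives [2/(k+1) if k even, 0 if k odd]. Integrating term-by-term (or equivalently evaluating the antiderivative F(x) = 2*x^7/7 - 4*x^6/3 + 14*x^5/5 - 5*x^4/4 - 7*x^3/3 + 13*x^2/2 + 6*x at the endpoints):
  F(1) − F(−1) = 4481/420 − (-397/140) = 1418/105.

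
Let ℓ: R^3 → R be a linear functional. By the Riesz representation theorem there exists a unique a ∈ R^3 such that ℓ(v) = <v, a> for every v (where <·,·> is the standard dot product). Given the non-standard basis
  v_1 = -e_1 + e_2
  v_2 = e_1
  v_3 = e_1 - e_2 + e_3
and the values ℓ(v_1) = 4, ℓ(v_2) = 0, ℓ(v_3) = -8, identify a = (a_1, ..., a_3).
a = (0, 4, -4)

Write a = (a_1, ..., a_3) in the standard basis. For each basis vector v_i, ℓ(v_i) = <v_i, a> is a linear equation in the a_j's. Collect the n equations into a matrix system V a = ℓ, where row i of V is v_i (expressed in the standard basis). Since V is invertible (lower-triangular with 1s on the diagonal, up to permutation), solve by back-substitution:
  V =
[[-1, 1, 0],
 [1, 0, 0],
 [1, -1, 1]]
  V a = (4, 0, -8)
Solving gives a = (0, 4, -4).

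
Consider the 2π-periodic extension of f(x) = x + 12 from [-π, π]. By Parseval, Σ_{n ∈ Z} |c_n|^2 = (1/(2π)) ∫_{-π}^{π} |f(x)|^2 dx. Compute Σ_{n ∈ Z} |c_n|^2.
Σ |c_n|^2 = π^2/3 + 144

Expand and integrate term by term over [-π, π]:
  ∫ (x)^2 dx = 1·(2π^3/3); ∫ 2·1·(12)·x dx = 0 (odd integrand); ∫ 12^2 dx = 144·2π.
So (1/(2π)) ∫_{-π}^{π} (x + 12)^2 dx = 1π^2/3 + 144 = π^2/3 + 144.
Parseval ⇒ Σ |c_n|^2 = π^2/3 + 144.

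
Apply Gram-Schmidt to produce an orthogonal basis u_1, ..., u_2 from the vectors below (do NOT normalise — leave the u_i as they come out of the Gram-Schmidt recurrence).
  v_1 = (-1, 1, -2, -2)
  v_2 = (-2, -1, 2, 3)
Orthogonal basis:
  u_1 = (-1, 1, -2, -2)
  u_2 = (-29/10, -1/10, 1/5, 6/5)

Apply the Gram-Schmidt recurrence
  u_1 = v_1
  u_i = v_i − Σ_{j<i} ((v_i · u_j) / (u_j · u_j)) · u_j.

Step by step this gives:
  u_1 = (-1, 1, -2, -2)
  u_2 = (-29/10, -1/10, 1/5, 6/5)

Orthogonality check:
  u_2 · u_1 = 0 (should be 0)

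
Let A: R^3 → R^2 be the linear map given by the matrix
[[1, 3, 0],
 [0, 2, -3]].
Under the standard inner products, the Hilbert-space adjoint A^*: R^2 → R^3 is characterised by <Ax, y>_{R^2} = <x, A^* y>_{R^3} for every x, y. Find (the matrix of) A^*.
A^* = A^T =
[[1, 0],
 [3, 2],
 [0, -3]]

For real matrices with standard dot products, the defining identity <Ax, y> = <x, A^* y> gives (Ax)^T y = x^T (A^*) y, i.e. x^T A^T y = x^T (A^*) y. Since this holds for all x, y, we must have A^* = A^T. Therefore
A^* =
[[1, 0],
 [3, 2],
 [0, -3]].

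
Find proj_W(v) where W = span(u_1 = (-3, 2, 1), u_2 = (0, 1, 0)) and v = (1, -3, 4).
proj_W(v) = (-3/10, -3, 1/10)

Set up U = [u_1 | ... | u_2] ∈ R^(3×2). The projector onto W = col(U) is P = U (U^T U)^(-1) U^T.
Compute U^T U =
  [14, 2]
  [2, 1],
and U^T v = (-5, -3).
Solve U^T U · c = U^T v for the coefficients: c = (1/10, -16/5). The projection is proj_W(v) = U c.
Check: (v - proj_W(v)) · u_1 = 0  (should be 0).
Check: (v - proj_W(v)) · u_2 = 0  (should be 0).
Result: proj_W(v) = (-3/10, -3, 1/10).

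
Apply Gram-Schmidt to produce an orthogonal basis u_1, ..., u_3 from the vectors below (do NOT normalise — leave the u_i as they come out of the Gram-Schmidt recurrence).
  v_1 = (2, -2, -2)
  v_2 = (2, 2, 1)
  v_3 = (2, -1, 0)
Orthogonal basis:
  u_1 = (2, -2, -2)
  u_2 = (7/3, 5/3, 2/3)
  u_3 = (5/26, -15/26, 10/13)

Apply the Gram-Schmidt recurrence
  u_1 = v_1
  u_i = v_i − Σ_{j<i} ((v_i · u_j) / (u_j · u_j)) · u_j.

Step by step this gives:
  u_1 = (2, -2, -2)
  u_2 = (7/3, 5/3, 2/3)
  u_3 = (5/26, -15/26, 10/13)

Orthogonality check:
  u_2 · u_1 = 0 (should be 0)
  u_3 · u_1 = 0 (should be 0)
  u_3 · u_2 = 0 (should be 0)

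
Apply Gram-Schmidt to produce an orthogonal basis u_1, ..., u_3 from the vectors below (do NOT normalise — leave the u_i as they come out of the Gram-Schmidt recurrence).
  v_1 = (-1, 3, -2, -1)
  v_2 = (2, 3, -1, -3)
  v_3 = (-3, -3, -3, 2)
Orthogonal basis:
  u_1 = (-1, 3, -2, -1)
  u_2 = (14/5, 3/5, 3/5, -11/5)
  u_3 = (59/201, -125/67, -509/201, -166/201)

Apply the Gram-Schmidt recurrence
  u_1 = v_1
  u_i = v_i − Σ_{j<i} ((v_i · u_j) / (u_j · u_j)) · u_j.

Step by step this gives:
  u_1 = (-1, 3, -2, -1)
  u_2 = (14/5, 3/5, 3/5, -11/5)
  u_3 = (59/201, -125/67, -509/201, -166/201)

Orthogonality check:
  u_2 · u_1 = 0 (should be 0)
  u_3 · u_1 = 0 (should be 0)
  u_3 · u_2 = 0 (should be 0)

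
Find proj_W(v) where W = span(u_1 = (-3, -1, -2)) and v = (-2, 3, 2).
proj_W(v) = (3/14, 1/14, 1/7)

Set up U = [u_1 | ... | u_1] ∈ R^(3×1). The projector onto W = col(U) is P = U (U^T U)^(-1) U^T.
Compute U^T U =
  [14],
and U^T v = (-1).
Solve U^T U · c = U^T v for the coefficients: c = (-1/14). The projection is proj_W(v) = U c.
Check: (v - proj_W(v)) · u_1 = 0  (should be 0).
Result: proj_W(v) = (3/14, 1/14, 1/7).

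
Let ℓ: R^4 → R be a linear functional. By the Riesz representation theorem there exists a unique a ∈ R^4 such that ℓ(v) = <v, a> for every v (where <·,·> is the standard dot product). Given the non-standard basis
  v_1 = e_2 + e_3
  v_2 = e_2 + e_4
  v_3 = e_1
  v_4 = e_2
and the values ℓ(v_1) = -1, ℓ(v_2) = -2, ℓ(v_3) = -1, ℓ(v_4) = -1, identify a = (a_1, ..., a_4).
a = (-1, -1, 0, -1)

Write a = (a_1, ..., a_4) in the standard basis. For each basis vector v_i, ℓ(v_i) = <v_i, a> is a linear equation in the a_j's. Collect the n equations into a matrix system V a = ℓ, where row i of V is v_i (expressed in the standard basis). Since V is invertible (lower-triangular with 1s on the diagonal, up to permutation), solve by back-substitution:
  V =
[[0, 1, 1, 0],
 [0, 1, 0, 1],
 [1, 0, 0, 0],
 [0, 1, 0, 0]]
  V a = (-1, -2, -1, -1)
Solving gives a = (-1, -1, 0, -1).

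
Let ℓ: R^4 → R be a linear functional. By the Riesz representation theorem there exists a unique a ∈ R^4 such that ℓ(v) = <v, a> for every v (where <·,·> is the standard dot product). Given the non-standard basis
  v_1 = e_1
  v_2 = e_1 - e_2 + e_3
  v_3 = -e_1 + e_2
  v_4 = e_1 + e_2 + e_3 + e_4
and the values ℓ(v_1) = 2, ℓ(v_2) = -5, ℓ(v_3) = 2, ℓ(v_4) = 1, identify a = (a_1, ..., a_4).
a = (2, 4, -3, -2)

Write a = (a_1, ..., a_4) in the standard basis. For each basis vector v_i, ℓ(v_i) = <v_i, a> is a linear equation in the a_j's. Collect the n equations into a matrix system V a = ℓ, where row i of V is v_i (expressed in the standard basis). Since V is invertible (lower-triangular with 1s on the diagonal, up to permutation), solve by back-substitution:
  V =
[[1, 0, 0, 0],
 [1, -1, 1, 0],
 [-1, 1, 0, 0],
 [1, 1, 1, 1]]
  V a = (2, -5, 2, 1)
Solving gives a = (2, 4, -3, -2).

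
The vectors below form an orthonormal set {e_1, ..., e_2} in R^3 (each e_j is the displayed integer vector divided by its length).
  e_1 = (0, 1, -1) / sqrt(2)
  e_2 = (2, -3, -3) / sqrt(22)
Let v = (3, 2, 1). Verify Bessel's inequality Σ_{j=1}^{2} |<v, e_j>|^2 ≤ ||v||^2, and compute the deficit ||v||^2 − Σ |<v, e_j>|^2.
Σ |<v, e_j>|^2 = 10/11; ||v||^2 = 14; deficit = 144/11

Write each e_j = u_j / sqrt(<u_j, u_j>) where u_j is the displayed integer vector. Then <v, e_j> = <v, u_j> / sqrt(<u_j, u_j>), so |<v, e_j>|^2 = <v, u_j>^2 / <u_j, u_j>.
Coefficients: <v, e_1> = 1/sqrt(2), <v, e_2> = -3/sqrt(22).
Square and sum: Σ |<v, e_j>|^2 = 10/11.
Compute ||v||^2 = v·v = 14.
Deficit = 14 − 10/11 = 144/11 ≥ 0, confirming Bessel's inequality. (The deficit equals ||v − Σ <v,e_j> e_j||^2, the squared distance from v to span{e_j}.)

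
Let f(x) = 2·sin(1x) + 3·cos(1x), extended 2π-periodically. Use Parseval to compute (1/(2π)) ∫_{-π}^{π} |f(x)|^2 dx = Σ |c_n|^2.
Σ |c_n|^2 = 13/2

Expand |f|^2 and use orthogonality of {sin(nx), cos(mx)} on [-π, π]:
  ∫_{-π}^{π} sin(nx)^2 dx = π, ∫ cos(mx)^2 dx = π, and cross terms integrate to 0.
So ∫_{-π}^{π} f(x)^2 dx = 2^2 · π + 3^2 · π = (4 + 9)π.
Divide by 2π: (4 + 9)/2 = 13/2.
By Parseval, this equals Σ |c_n|^2.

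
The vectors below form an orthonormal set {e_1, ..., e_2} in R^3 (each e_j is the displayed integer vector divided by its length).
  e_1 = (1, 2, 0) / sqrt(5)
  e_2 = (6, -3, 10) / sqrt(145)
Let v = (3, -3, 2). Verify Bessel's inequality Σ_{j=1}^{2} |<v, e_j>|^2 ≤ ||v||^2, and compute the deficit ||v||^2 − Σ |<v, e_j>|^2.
Σ |<v, e_j>|^2 = 494/29; ||v||^2 = 22; deficit = 144/29

Write each e_j = u_j / sqrt(<u_j, u_j>) where u_j is the displayed integer vector. Then <v, e_j> = <v, u_j> / sqrt(<u_j, u_j>), so |<v, e_j>|^2 = <v, u_j>^2 / <u_j, u_j>.
Coefficients: <v, e_1> = -3/sqrt(5), <v, e_2> = 47/sqrt(145).
Square and sum: Σ |<v, e_j>|^2 = 494/29.
Compute ||v||^2 = v·v = 22.
Deficit = 22 − 494/29 = 144/29 ≥ 0, confirming Bessel's inequality. (The deficit equals ||v − Σ <v,e_j> e_j||^2, the squared distance from v to span{e_j}.)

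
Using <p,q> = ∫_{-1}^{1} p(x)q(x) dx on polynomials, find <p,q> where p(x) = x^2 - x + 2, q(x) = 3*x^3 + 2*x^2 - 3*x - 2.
<p,q> = -76/15

Expand the product: p(x)·q(x) = 3*x^5 - x^4 + x^3 + 5*x^2 - 4*x - 4.
∫_{-1}^{1} of each monomial x^k gives [2/(k+1) if k even, 0 if k odd]. Integrating term-by-term (or equivalently evaluating the antiderivative F(x) = x^6/2 - x^5/5 + x^4/4 + 5*x^3/3 - 2*x^2 - 4*x at the endpoints):
  F(1) − F(−1) = -227/60 − (77/60) = -76/15.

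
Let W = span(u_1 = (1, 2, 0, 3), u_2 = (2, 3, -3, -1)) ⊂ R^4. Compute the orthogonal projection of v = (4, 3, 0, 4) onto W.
proj_W(v) = (65/33, 122/33, -8/11, 139/33)

Set up U = [u_1 | ... | u_2] ∈ R^(4×2). The projector onto W = col(U) is P = U (U^T U)^(-1) U^T.
Compute U^T U =
  [14, 5]
  [5, 23],
and U^T v = (22, 13).
Solve U^T U · c = U^T v for the coefficients: c = (49/33, 8/33). The projection is proj_W(v) = U c.
Check: (v - proj_W(v)) · u_1 = 0  (should be 0).
Check: (v - proj_W(v)) · u_2 = 0  (should be 0).
Result: proj_W(v) = (65/33, 122/33, -8/11, 139/33).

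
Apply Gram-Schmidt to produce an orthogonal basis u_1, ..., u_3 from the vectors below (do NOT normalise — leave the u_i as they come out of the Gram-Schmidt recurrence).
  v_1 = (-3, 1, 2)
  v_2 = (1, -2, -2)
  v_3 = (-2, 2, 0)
Orthogonal basis:
  u_1 = (-3, 1, 2)
  u_2 = (-13/14, -19/14, -5/7)
  u_3 = (-8/15, 16/15, -4/3)

Apply the Gram-Schmidt recurrence
  u_1 = v_1
  u_i = v_i − Σ_{j<i} ((v_i · u_j) / (u_j · u_j)) · u_j.

Step by step this gives:
  u_1 = (-3, 1, 2)
  u_2 = (-13/14, -19/14, -5/7)
  u_3 = (-8/15, 16/15, -4/3)

Orthogonality check:
  u_2 · u_1 = 0 (should be 0)
  u_3 · u_1 = 0 (should be 0)
  u_3 · u_2 = 0 (should be 0)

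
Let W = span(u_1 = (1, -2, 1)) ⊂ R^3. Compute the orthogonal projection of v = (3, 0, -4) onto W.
proj_W(v) = (-1/6, 1/3, -1/6)

Set up U = [u_1 | ... | u_1] ∈ R^(3×1). The projector onto W = col(U) is P = U (U^T U)^(-1) U^T.
Compute U^T U =
  [6],
and U^T v = (-1).
Solve U^T U · c = U^T v for the coefficients: c = (-1/6). The projection is proj_W(v) = U c.
Check: (v - proj_W(v)) · u_1 = 0  (should be 0).
Result: proj_W(v) = (-1/6, 1/3, -1/6).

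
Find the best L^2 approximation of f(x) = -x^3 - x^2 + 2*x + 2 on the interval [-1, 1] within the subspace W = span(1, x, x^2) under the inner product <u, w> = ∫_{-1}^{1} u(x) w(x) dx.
g(x) = -x^2 + 7*x/5 + 2

The best approximation g ∈ W is the orthogonal projection of f onto W. Writing g = a_0 + a_1 x + a_2 x^2, the coefficients solve the normal equations G · a = b where
  G_{ij} = <φ_i, φ_j> and b_i = <f, φ_i>, with φ_0 = 1, φ_1 = x, φ_2 = x^2.
G =
  [2, 0, 2/3]
  [0, 2/3, 0]
  [2/3, 0, 2/5],
b = (10/3, 14/15, 14/15).
Solving gives a_0 = 2, a_1 = 7/5, a_2 = -1, so
  g(x) = -x^2 + 7*x/5 + 2.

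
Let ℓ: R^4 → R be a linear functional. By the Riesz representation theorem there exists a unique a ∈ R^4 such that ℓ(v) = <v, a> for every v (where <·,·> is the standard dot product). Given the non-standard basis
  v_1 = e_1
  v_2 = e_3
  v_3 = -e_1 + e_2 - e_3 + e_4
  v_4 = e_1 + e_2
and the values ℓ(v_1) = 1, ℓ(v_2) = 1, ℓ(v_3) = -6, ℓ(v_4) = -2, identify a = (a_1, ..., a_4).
a = (1, -3, 1, -1)

Write a = (a_1, ..., a_4) in the standard basis. For each basis vector v_i, ℓ(v_i) = <v_i, a> is a linear equation in the a_j's. Collect the n equations into a matrix system V a = ℓ, where row i of V is v_i (expressed in the standard basis). Since V is invertible (lower-triangular with 1s on the diagonal, up to permutation), solve by back-substitution:
  V =
[[1, 0, 0, 0],
 [0, 0, 1, 0],
 [-1, 1, -1, 1],
 [1, 1, 0, 0]]
  V a = (1, 1, -6, -2)
Solving gives a = (1, -3, 1, -1).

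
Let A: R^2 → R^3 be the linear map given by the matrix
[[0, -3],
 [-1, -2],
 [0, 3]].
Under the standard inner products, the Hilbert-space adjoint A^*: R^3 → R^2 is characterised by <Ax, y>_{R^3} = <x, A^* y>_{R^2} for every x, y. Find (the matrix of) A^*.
A^* = A^T =
[[0, -1, 0],
 [-3, -2, 3]]

For real matrices with standard dot products, the defining identity <Ax, y> = <x, A^* y> gives (Ax)^T y = x^T (A^*) y, i.e. x^T A^T y = x^T (A^*) y. Since this holds for all x, y, we must have A^* = A^T. Therefore
A^* =
[[0, -1, 0],
 [-3, -2, 3]].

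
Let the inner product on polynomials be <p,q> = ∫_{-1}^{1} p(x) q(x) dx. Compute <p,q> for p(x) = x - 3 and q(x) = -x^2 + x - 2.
<p,q> = 44/3

Expand the product: p(x)·q(x) = -x^3 + 4*x^2 - 5*x + 6.
∫_{-1}^{1} of each monomial x^k gives [2/(k+1) if k even, 0 if k odd]. Integrating term-by-term (or equivalently evaluating the antiderivative F(x) = -x^4/4 + 4*x^3/3 - 5*x^2/2 + 6*x at the endpoints):
  F(1) − F(−1) = 55/12 − (-121/12) = 44/3.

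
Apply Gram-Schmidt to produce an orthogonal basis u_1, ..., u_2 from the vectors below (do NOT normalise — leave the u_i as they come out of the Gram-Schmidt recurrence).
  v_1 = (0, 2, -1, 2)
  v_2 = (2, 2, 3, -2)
Orthogonal basis:
  u_1 = (0, 2, -1, 2)
  u_2 = (2, 8/3, 8/3, -4/3)

Apply the Gram-Schmidt recurrence
  u_1 = v_1
  u_i = v_i − Σ_{j<i} ((v_i · u_j) / (u_j · u_j)) · u_j.

Step by step this gives:
  u_1 = (0, 2, -1, 2)
  u_2 = (2, 8/3, 8/3, -4/3)

Orthogonality check:
  u_2 · u_1 = 0 (should be 0)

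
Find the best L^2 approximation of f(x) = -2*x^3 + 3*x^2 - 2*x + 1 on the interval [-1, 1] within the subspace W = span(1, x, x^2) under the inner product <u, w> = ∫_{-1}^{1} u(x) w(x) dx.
g(x) = 3*x^2 - 16*x/5 + 1

The best approximation g ∈ W is the orthogonal projection of f onto W. Writing g = a_0 + a_1 x + a_2 x^2, the coefficients solve the normal equations G · a = b where
  G_{ij} = <φ_i, φ_j> and b_i = <f, φ_i>, with φ_0 = 1, φ_1 = x, φ_2 = x^2.
G =
  [2, 0, 2/3]
  [0, 2/3, 0]
  [2/3, 0, 2/5],
b = (4, -32/15, 28/15).
Solving gives a_0 = 1, a_1 = -16/5, a_2 = 3, so
  g(x) = 3*x^2 - 16*x/5 + 1.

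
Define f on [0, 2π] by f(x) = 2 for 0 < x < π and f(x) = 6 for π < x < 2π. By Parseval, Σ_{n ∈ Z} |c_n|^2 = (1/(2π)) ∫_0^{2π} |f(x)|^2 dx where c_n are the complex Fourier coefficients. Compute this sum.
Σ |c_n|^2 = 20

Parseval equates the L^2 energy of f (normalised by 1/(2π)) with the ℓ^2 sum of its Fourier coefficients: (1/(2π)) ∫_0^{2π} |f|^2 = Σ |c_n|^2.
Compute the left side: (1/(2π)) [∫_0^π 2^2 dx + ∫_π^{2π} 6^2 dx] = (1/(2π)) · (4π + 36π) = (4 + 36)/2 = 20.
So Σ_{n ∈ Z} |c_n|^2 = 20.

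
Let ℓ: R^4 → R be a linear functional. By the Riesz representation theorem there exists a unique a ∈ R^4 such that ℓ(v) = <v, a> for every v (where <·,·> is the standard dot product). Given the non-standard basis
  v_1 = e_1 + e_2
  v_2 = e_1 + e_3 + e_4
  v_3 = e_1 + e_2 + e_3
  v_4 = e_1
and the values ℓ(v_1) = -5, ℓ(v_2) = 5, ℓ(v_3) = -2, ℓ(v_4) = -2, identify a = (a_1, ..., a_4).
a = (-2, -3, 3, 4)

Write a = (a_1, ..., a_4) in the standard basis. For each basis vector v_i, ℓ(v_i) = <v_i, a> is a linear equation in the a_j's. Collect the n equations into a matrix system V a = ℓ, where row i of V is v_i (expressed in the standard basis). Since V is invertible (lower-triangular with 1s on the diagonal, up to permutation), solve by back-substitution:
  V =
[[1, 1, 0, 0],
 [1, 0, 1, 1],
 [1, 1, 1, 0],
 [1, 0, 0, 0]]
  V a = (-5, 5, -2, -2)
Solving gives a = (-2, -3, 3, 4).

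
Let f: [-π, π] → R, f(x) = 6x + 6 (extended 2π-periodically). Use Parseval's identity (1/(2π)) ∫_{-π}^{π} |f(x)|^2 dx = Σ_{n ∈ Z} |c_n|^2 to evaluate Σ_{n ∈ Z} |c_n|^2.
Σ |c_n|^2 = 12π^2 + 36

Expand and integrate term by term over [-π, π]:
  ∫ (6x)^2 dx = 36·(2π^3/3); ∫ 2·6·(6)·x dx = 0 (odd integrand); ∫ 6^2 dx = 36·2π.
So (1/(2π)) ∫_{-π}^{π} (6x + 6)^2 dx = 36π^2/3 + 36 = 12π^2 + 36.
Parseval ⇒ Σ |c_n|^2 = 12π^2 + 36.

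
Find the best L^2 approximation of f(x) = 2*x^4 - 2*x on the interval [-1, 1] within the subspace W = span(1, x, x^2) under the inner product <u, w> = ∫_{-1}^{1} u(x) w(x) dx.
g(x) = 12*x^2/7 - 2*x - 6/35

The best approximation g ∈ W is the orthogonal projection of f onto W. Writing g = a_0 + a_1 x + a_2 x^2, the coefficients solve the normal equations G · a = b where
  G_{ij} = <φ_i, φ_j> and b_i = <f, φ_i>, with φ_0 = 1, φ_1 = x, φ_2 = x^2.
G =
  [2, 0, 2/3]
  [0, 2/3, 0]
  [2/3, 0, 2/5],
b = (4/5, -4/3, 4/7).
Solving gives a_0 = -6/35, a_1 = -2, a_2 = 12/7, so
  g(x) = 12*x^2/7 - 2*x - 6/35.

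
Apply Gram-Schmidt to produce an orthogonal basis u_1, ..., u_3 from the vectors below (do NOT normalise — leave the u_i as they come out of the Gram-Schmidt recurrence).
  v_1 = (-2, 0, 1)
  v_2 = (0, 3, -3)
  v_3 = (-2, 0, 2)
Orthogonal basis:
  u_1 = (-2, 0, 1)
  u_2 = (-6/5, 3, -12/5)
  u_3 = (2/9, 4/9, 4/9)

Apply the Gram-Schmidt recurrence
  u_1 = v_1
  u_i = v_i − Σ_{j<i} ((v_i · u_j) / (u_j · u_j)) · u_j.

Step by step this gives:
  u_1 = (-2, 0, 1)
  u_2 = (-6/5, 3, -12/5)
  u_3 = (2/9, 4/9, 4/9)

Orthogonality check:
  u_2 · u_1 = 0 (should be 0)
  u_3 · u_1 = 0 (should be 0)
  u_3 · u_2 = 0 (should be 0)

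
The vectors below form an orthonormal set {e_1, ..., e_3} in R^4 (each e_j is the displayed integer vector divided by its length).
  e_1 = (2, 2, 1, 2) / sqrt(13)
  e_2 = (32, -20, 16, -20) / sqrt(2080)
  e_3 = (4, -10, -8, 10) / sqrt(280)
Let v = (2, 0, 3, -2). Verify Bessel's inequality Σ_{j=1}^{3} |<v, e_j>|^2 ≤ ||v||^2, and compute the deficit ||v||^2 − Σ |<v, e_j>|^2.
Σ |<v, e_j>|^2 = 115/7; ||v||^2 = 17; deficit = 4/7

Write each e_j = u_j / sqrt(<u_j, u_j>) where u_j is the displayed integer vector. Then <v, e_j> = <v, u_j> / sqrt(<u_j, u_j>), so |<v, e_j>|^2 = <v, u_j>^2 / <u_j, u_j>.
Coefficients: <v, e_1> = 3/sqrt(13), <v, e_2> = 152/sqrt(2080), <v, e_3> = -36/sqrt(280).
Square and sum: Σ |<v, e_j>|^2 = 115/7.
Compute ||v||^2 = v·v = 17.
Deficit = 17 − 115/7 = 4/7 ≥ 0, confirming Bessel's inequality. (The deficit equals ||v − Σ <v,e_j> e_j||^2, the squared distance from v to span{e_j}.)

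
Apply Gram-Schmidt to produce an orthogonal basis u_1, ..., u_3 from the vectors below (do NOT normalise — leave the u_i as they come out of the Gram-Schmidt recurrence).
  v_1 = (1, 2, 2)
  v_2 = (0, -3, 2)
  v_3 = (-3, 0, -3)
Orthogonal basis:
  u_1 = (1, 2, 2)
  u_2 = (2/9, -23/9, 22/9)
  u_3 = (-210/113, 42/113, 63/113)

Apply the Gram-Schmidt recurrence
  u_1 = v_1
  u_i = v_i − Σ_{j<i} ((v_i · u_j) / (u_j · u_j)) · u_j.

Step by step this gives:
  u_1 = (1, 2, 2)
  u_2 = (2/9, -23/9, 22/9)
  u_3 = (-210/113, 42/113, 63/113)

Orthogonality check:
  u_2 · u_1 = 0 (should be 0)
  u_3 · u_1 = 0 (should be 0)
  u_3 · u_2 = 0 (should be 0)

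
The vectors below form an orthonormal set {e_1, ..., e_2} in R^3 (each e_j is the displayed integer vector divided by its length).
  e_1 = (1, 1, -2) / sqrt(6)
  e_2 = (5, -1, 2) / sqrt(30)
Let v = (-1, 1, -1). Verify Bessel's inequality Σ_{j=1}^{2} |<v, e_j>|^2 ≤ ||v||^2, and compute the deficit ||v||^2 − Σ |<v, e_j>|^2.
Σ |<v, e_j>|^2 = 14/5; ||v||^2 = 3; deficit = 1/5

Write each e_j = u_j / sqrt(<u_j, u_j>) where u_j is the displayed integer vector. Then <v, e_j> = <v, u_j> / sqrt(<u_j, u_j>), so |<v, e_j>|^2 = <v, u_j>^2 / <u_j, u_j>.
Coefficients: <v, e_1> = 2/sqrt(6), <v, e_2> = -8/sqrt(30).
Square and sum: Σ |<v, e_j>|^2 = 14/5.
Compute ||v||^2 = v·v = 3.
Deficit = 3 − 14/5 = 1/5 ≥ 0, confirming Bessel's inequality. (The deficit equals ||v − Σ <v,e_j> e_j||^2, the squared distance from v to span{e_j}.)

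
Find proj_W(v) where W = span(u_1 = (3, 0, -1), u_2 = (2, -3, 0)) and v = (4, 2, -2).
proj_W(v) = (191/47, 96/47, -85/47)

Set up U = [u_1 | ... | u_2] ∈ R^(3×2). The projector onto W = col(U) is P = U (U^T U)^(-1) U^T.
Compute U^T U =
  [10, 6]
  [6, 13],
and U^T v = (14, 2).
Solve U^T U · c = U^T v for the coefficients: c = (85/47, -32/47). The projection is proj_W(v) = U c.
Check: (v - proj_W(v)) · u_1 = 0  (should be 0).
Check: (v - proj_W(v)) · u_2 = 0  (should be 0).
Result: proj_W(v) = (191/47, 96/47, -85/47).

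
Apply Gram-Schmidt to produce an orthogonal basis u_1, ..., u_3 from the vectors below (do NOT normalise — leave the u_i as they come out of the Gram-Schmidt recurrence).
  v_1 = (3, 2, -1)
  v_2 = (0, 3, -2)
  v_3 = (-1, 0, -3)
Orthogonal basis:
  u_1 = (3, 2, -1)
  u_2 = (-12/7, 13/7, -10/7)
  u_3 = (13/59, -78/59, -117/59)

Apply the Gram-Schmidt recurrence
  u_1 = v_1
  u_i = v_i − Σ_{j<i} ((v_i · u_j) / (u_j · u_j)) · u_j.

Step by step this gives:
  u_1 = (3, 2, -1)
  u_2 = (-12/7, 13/7, -10/7)
  u_3 = (13/59, -78/59, -117/59)

Orthogonality check:
  u_2 · u_1 = 0 (should be 0)
  u_3 · u_1 = 0 (should be 0)
  u_3 · u_2 = 0 (should be 0)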